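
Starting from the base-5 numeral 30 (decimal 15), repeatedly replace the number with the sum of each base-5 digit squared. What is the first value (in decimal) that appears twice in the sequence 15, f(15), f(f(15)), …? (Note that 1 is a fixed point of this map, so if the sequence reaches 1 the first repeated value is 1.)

13

15 = (3,0)_5 → 3² + 0² = 9
9 = (1,4)_5 → 1² + 4² = 17
17 = (3,2)_5 → 3² + 2² = 13
13 = (2,3)_5 → 2² + 3² = 13  — 13 already appeared earlier.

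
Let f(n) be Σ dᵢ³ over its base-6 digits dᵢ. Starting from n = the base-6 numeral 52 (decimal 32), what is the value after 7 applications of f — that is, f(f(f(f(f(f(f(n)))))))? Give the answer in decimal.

36

32 = (5,2)_6 → 5³ + 2³ = 125 + 8 = 133
133 = (3,4,1)_6 → 3³ + 4³ + 1³ = 27 + 64 + 1 = 92
92 = (2,3,2)_6 → 2³ + 3³ + 2³ = 8 + 27 + 8 = 43
43 = (1,1,1)_6 → 1³ + 1³ + 1³ = 1 + 1 + 1 = 3
3 = (3)_6 → 3³ = 27
27 = (4,3)_6 → 4³ + 3³ = 64 + 27 = 91
91 = (2,3,1)_6 → 2³ + 3³ + 1³ = 8 + 27 + 1 = 36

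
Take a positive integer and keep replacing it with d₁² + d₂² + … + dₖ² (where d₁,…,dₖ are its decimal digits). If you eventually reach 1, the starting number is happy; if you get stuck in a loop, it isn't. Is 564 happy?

not happy

564 → 5² + 6² + 4² = 77
77 → 7² + 7² = 98
98 → 9² + 8² = 145
145 → 1² + 4² + 5² = 42
42 → 4² + 2² = 20
20 → 2² + 0² = 4
4 → 4² = 16
16 → 1² + 6² = 37
37 → 3² + 7² = 58
58 → 5² + 8² = 89
89 → 8² + 9² = 145  — 145 already seen; the sequence cycles without reaching 1.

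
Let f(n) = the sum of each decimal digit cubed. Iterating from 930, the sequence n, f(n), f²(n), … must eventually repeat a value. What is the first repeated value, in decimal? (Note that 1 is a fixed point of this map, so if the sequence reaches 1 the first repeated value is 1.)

930 → 9³ + 3³ + 0³ = 729 + 27 + 0 = 756
756 → 7³ + 5³ + 6³ = 343 + 125 + 216 = 684
684 → 6³ + 8³ + 4³ = 216 + 512 + 64 = 792
792 → 7³ + 9³ + 2³ = 343 + 729 + 8 = 1080
1080 → 1³ + 0³ + 8³ + 0³ = 1 + 0 + 512 + 0 = 513
513 → 5³ + 1³ + 3³ = 125 + 1 + 27 = 153
153 → 1³ + 5³ + 3³ = 1 + 125 + 27 = 153  — 153 already appeared earlier.

153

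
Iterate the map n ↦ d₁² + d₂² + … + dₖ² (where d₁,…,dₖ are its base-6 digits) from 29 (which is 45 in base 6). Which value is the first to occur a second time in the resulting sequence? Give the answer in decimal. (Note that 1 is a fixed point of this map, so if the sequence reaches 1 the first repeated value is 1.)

29 = (4,5)_6 → 4² + 5² = 16 + 25 = 41
41 = (1,0,5)_6 → 1² + 0² + 5² = 1 + 0 + 25 = 26
26 = (4,2)_6 → 4² + 2² = 16 + 4 = 20
20 = (3,2)_6 → 3² + 2² = 9 + 4 = 13
13 = (2,1)_6 → 2² + 1² = 4 + 1 = 5
5 = (5)_6 → 5² = 25
25 = (4,1)_6 → 4² + 1² = 16 + 1 = 17
17 = (2,5)_6 → 2² + 5² = 4 + 25 = 29  — 29 already appeared earlier.

29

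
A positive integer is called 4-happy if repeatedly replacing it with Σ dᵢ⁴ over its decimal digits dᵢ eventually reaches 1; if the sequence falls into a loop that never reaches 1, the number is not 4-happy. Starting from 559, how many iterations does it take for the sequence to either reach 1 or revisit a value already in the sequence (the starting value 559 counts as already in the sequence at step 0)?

559 → 7811
7811 → 6499
6499 → 14674
14674 → 4210
4210 → 273
273 → 2498
2498 → 10929
10929 → 13139
13139 → 6725
6725 → 4338
4338 → 4514
4514 → 1138
1138 → 4179
4179 → 9219
9219 → 13139  — 13139 repeats.
That took 15 steps.

15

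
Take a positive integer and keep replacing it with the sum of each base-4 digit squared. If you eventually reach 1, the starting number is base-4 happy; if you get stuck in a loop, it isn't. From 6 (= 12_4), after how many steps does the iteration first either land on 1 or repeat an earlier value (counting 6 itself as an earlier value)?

4

6 = (1,2)_4 → 1² + 2² = 1 + 4 = 5
5 = (1,1)_4 → 1² + 1² = 1 + 1 = 2
2 = (2)_4 → 2² = 4
4 = (1,0)_4 → 1² + 0² = 1 + 0 = 1  — reached 1.
That took 4 steps.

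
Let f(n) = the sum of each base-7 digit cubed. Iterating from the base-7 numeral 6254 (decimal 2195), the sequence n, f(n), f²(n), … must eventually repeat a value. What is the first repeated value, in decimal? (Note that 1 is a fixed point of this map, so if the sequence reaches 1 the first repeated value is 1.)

2195 = (6,2,5,4)_7 → 6³ + 2³ + 5³ + 4³ = 216 + 8 + 125 + 64 = 413
413 = (1,1,3,0)_7 → 1³ + 1³ + 3³ + 0³ = 1 + 1 + 27 + 0 = 29
29 = (4,1)_7 → 4³ + 1³ = 64 + 1 = 65
65 = (1,2,2)_7 → 1³ + 2³ + 2³ = 1 + 8 + 8 = 17
17 = (2,3)_7 → 2³ + 3³ = 8 + 27 = 35
35 = (5,0)_7 → 5³ + 0³ = 125 + 0 = 125
125 = (2,3,6)_7 → 2³ + 3³ + 6³ = 8 + 27 + 216 = 251
251 = (5,0,6)_7 → 5³ + 0³ + 6³ = 125 + 0 + 216 = 341
341 = (6,6,5)_7 → 6³ + 6³ + 5³ = 216 + 216 + 125 = 557
557 = (1,4,2,4)_7 → 1³ + 4³ + 2³ + 4³ = 1 + 64 + 8 + 64 = 137
137 = (2,5,4)_7 → 2³ + 5³ + 4³ = 8 + 125 + 64 = 197
197 = (4,0,1)_7 → 4³ + 0³ + 1³ = 64 + 0 + 1 = 65  — 65 already appeared earlier.

65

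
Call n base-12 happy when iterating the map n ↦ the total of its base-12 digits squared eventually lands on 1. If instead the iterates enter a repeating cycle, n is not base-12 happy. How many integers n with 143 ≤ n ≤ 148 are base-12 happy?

1

143: 143 → 242 → 69 → 106 → 164 → 66 → 61 → 26 → 8 → 64 → 41 → 34 → 104 → 128 → 164  — not base-12 happy
144: 144 → 1  — base-12 happy
145: 145 → 2 → 4 → 16 → 17 → 26 → 8 → 64 → 41 → 34 → 104 → 128 → 164 → 66 → 61 → 26  — not base-12 happy
146: 146 → 5 → 25 → 5  — not base-12 happy
147: 147 → 10 → 100 → 80 → 100  — not base-12 happy
148: 148 → 17 → 26 → 8 → 64 → 41 → 34 → 104 → 128 → 164 → 66 → 61 → 26  — not base-12 happy
base-12 happy: 144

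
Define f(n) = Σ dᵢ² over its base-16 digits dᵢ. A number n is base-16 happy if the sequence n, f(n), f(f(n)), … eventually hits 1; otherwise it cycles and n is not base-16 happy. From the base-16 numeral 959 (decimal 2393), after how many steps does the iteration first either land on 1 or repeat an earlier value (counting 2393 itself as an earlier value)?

2393 = (9,5,9)_16 → 187
187 = (11,11)_16 → 242
242 = (15,2)_16 → 229
229 = (14,5)_16 → 221
221 = (13,13)_16 → 338
338 = (1,5,2)_16 → 30
30 = (1,14)_16 → 197
197 = (12,5)_16 → 169
169 = (10,9)_16 → 181
181 = (11,5)_16 → 146
146 = (9,2)_16 → 85
85 = (5,5)_16 → 50
50 = (3,2)_16 → 13
13 = (13)_16 → 169  — 169 repeats.
That took 14 steps.

14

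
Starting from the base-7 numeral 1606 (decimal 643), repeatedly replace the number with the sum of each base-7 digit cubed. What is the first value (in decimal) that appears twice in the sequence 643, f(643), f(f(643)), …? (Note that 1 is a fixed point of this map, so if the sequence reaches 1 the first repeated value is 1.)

643 = (1,6,0,6)_7 → 1³ + 6³ + 0³ + 6³ = 433
433 = (1,1,5,6)_7 → 1³ + 1³ + 5³ + 6³ = 343
343 = (1,0,0,0)_7 → 1³ + 0³ + 0³ + 0³ = 1  — reached the fixed point 1.
1 → 1, so 1 is the first repeated value.

1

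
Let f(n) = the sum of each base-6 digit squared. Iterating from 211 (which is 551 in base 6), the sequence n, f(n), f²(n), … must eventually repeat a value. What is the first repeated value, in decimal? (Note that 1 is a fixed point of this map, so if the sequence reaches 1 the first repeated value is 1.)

211 = (5,5,1)_6 → 5² + 5² + 1² = 51
51 = (1,2,3)_6 → 1² + 2² + 3² = 14
14 = (2,2)_6 → 2² + 2² = 8
8 = (1,2)_6 → 1² + 2² = 5
5 = (5)_6 → 5² = 25
25 = (4,1)_6 → 4² + 1² = 17
17 = (2,5)_6 → 2² + 5² = 29
29 = (4,5)_6 → 4² + 5² = 41
41 = (1,0,5)_6 → 1² + 0² + 5² = 26
26 = (4,2)_6 → 4² + 2² = 20
20 = (3,2)_6 → 3² + 2² = 13
13 = (2,1)_6 → 2² + 1² = 5  — 5 already appeared earlier.

5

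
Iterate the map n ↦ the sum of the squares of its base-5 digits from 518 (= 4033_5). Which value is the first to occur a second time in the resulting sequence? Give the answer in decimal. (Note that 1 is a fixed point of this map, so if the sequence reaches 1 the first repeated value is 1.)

518 = (4,0,3,3)_5 → 4² + 0² + 3² + 3² = 34
34 = (1,1,4)_5 → 1² + 1² + 4² = 18
18 = (3,3)_5 → 3² + 3² = 18  — 18 already appeared earlier.

18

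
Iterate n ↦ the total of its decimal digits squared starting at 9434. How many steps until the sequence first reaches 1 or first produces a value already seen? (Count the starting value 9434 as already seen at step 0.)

14

9434 → 9² + 4² + 3² + 4² = 122
122 → 1² + 2² + 2² = 9
9 → 9² = 81
81 → 8² + 1² = 65
65 → 6² + 5² = 61
61 → 6² + 1² = 37
37 → 3² + 7² = 58
58 → 5² + 8² = 89
89 → 8² + 9² = 145
145 → 1² + 4² + 5² = 42
42 → 4² + 2² = 20
20 → 2² + 0² = 4
4 → 4² = 16
16 → 1² + 6² = 37  — 37 repeats.
That took 14 steps.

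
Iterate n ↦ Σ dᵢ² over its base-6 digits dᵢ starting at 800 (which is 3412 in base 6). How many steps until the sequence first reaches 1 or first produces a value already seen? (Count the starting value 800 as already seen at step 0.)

800 = (3,4,1,2)_6 → 3² + 4² + 1² + 2² = 30
30 = (5,0)_6 → 5² + 0² = 25
25 = (4,1)_6 → 4² + 1² = 17
17 = (2,5)_6 → 2² + 5² = 29
29 = (4,5)_6 → 4² + 5² = 41
41 = (1,0,5)_6 → 1² + 0² + 5² = 26
26 = (4,2)_6 → 4² + 2² = 20
20 = (3,2)_6 → 3² + 2² = 13
13 = (2,1)_6 → 2² + 1² = 5
5 = (5)_6 → 5² = 25  — 25 repeats.
That took 10 steps.

10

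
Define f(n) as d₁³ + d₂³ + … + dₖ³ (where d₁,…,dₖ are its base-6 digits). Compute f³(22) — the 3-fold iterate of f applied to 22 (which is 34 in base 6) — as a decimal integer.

1

22 = (3,4)_6 → 3³ + 4³ = 27 + 64 = 91
91 = (2,3,1)_6 → 2³ + 3³ + 1³ = 8 + 27 + 1 = 36
36 = (1,0,0)_6 → 1³ + 0³ + 0³ = 1 + 0 + 0 = 1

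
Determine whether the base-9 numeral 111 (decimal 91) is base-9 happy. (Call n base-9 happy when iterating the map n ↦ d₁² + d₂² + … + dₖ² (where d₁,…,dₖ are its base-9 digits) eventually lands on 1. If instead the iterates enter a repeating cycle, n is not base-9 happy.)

91 = (1,1,1)_9 → 1² + 1² + 1² = 1 + 1 + 1 = 3
3 = (3)_9 → 3² = 9
9 = (1,0)_9 → 1² + 0² = 1 + 0 = 1  — reached 1.

base-9 happy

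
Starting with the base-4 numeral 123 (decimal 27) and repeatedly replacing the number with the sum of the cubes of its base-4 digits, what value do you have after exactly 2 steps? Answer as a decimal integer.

27 = (1,2,3)_4 → 1³ + 2³ + 3³ = 1 + 8 + 27 = 36
36 = (2,1,0)_4 → 2³ + 1³ + 0³ = 8 + 1 + 0 = 9

9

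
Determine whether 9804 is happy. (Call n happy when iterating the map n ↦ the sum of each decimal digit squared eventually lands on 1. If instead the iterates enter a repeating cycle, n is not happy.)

not happy

9804 → 9² + 8² + 0² + 4² = 161
161 → 1² + 6² + 1² = 38
38 → 3² + 8² = 73
73 → 7² + 3² = 58
58 → 5² + 8² = 89
89 → 8² + 9² = 145
145 → 1² + 4² + 5² = 42
42 → 4² + 2² = 20
20 → 2² + 0² = 4
4 → 4² = 16
16 → 1² + 6² = 37
37 → 3² + 7² = 58  — 58 already seen; the sequence cycles without reaching 1.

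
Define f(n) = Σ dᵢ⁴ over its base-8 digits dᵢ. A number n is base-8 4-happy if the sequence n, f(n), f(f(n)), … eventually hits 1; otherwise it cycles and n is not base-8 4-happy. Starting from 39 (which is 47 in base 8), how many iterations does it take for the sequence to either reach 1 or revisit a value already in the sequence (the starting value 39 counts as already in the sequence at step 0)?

39 = (4,7)_8 → 4⁴ + 7⁴ = 2657
2657 = (5,1,4,1)_8 → 5⁴ + 1⁴ + 4⁴ + 1⁴ = 883
883 = (1,5,6,3)_8 → 1⁴ + 5⁴ + 6⁴ + 3⁴ = 2003
2003 = (3,7,2,3)_8 → 3⁴ + 7⁴ + 2⁴ + 3⁴ = 2579
2579 = (5,0,2,3)_8 → 5⁴ + 0⁴ + 2⁴ + 3⁴ = 722
722 = (1,3,2,2)_8 → 1⁴ + 3⁴ + 2⁴ + 2⁴ = 114
114 = (1,6,2)_8 → 1⁴ + 6⁴ + 2⁴ = 1313
1313 = (2,4,4,1)_8 → 2⁴ + 4⁴ + 4⁴ + 1⁴ = 529
529 = (1,0,2,1)_8 → 1⁴ + 0⁴ + 2⁴ + 1⁴ = 18
18 = (2,2)_8 → 2⁴ + 2⁴ = 32
32 = (4,0)_8 → 4⁴ + 0⁴ = 256
256 = (4,0,0)_8 → 4⁴ + 0⁴ + 0⁴ = 256  — 256 repeats.
That took 12 steps.

12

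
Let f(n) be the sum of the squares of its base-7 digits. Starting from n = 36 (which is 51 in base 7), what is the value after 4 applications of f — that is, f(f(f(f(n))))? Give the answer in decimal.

36 = (5,1)_7 → 26
26 = (3,5)_7 → 34
34 = (4,6)_7 → 52
52 = (1,0,3)_7 → 10

10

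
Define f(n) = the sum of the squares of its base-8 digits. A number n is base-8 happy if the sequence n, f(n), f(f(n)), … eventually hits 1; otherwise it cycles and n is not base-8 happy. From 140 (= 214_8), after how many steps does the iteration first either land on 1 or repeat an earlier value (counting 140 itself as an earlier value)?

140 = (2,1,4)_8 → 2² + 1² + 4² = 21
21 = (2,5)_8 → 2² + 5² = 29
29 = (3,5)_8 → 3² + 5² = 34
34 = (4,2)_8 → 4² + 2² = 20
20 = (2,4)_8 → 2² + 4² = 20  — 20 repeats.
That took 5 steps.

5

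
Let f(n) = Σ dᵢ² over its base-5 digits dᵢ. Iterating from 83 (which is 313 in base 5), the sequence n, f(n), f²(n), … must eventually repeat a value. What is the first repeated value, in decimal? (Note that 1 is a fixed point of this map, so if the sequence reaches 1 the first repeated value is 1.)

1

83 = (3,1,3)_5 → 3² + 1² + 3² = 9 + 1 + 9 = 19
19 = (3,4)_5 → 3² + 4² = 9 + 16 = 25
25 = (1,0,0)_5 → 1² + 0² + 0² = 1 + 0 + 0 = 1  — reached the fixed point 1.
1 → 1, so 1 is the first repeated value.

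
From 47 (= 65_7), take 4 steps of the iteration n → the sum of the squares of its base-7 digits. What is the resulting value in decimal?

47 = (6,5)_7 → 6² + 5² = 61
61 = (1,1,5)_7 → 1² + 1² + 5² = 27
27 = (3,6)_7 → 3² + 6² = 45
45 = (6,3)_7 → 6² + 3² = 45

45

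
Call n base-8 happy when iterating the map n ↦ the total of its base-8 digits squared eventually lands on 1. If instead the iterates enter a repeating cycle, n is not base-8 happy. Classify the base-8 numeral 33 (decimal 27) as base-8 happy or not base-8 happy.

base-8 happy

27 = (3,3)_8 → 3² + 3² = 18
18 = (2,2)_8 → 2² + 2² = 8
8 = (1,0)_8 → 1² + 0² = 1  — reached 1.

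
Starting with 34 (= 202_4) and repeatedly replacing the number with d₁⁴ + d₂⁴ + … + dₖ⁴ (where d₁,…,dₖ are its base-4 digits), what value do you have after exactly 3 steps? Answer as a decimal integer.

1

34 = (2,0,2)_4 → 2⁴ + 0⁴ + 2⁴ = 32
32 = (2,0,0)_4 → 2⁴ + 0⁴ + 0⁴ = 16
16 = (1,0,0)_4 → 1⁴ + 0⁴ + 0⁴ = 1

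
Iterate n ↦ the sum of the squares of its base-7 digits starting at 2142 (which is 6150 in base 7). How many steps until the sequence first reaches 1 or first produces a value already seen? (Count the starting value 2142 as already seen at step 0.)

2142 = (6,1,5,0)_7 → 6² + 1² + 5² + 0² = 36 + 1 + 25 + 0 = 62
62 = (1,1,6)_7 → 1² + 1² + 6² = 1 + 1 + 36 = 38
38 = (5,3)_7 → 5² + 3² = 25 + 9 = 34
34 = (4,6)_7 → 4² + 6² = 16 + 36 = 52
52 = (1,0,3)_7 → 1² + 0² + 3² = 1 + 0 + 9 = 10
10 = (1,3)_7 → 1² + 3² = 1 + 9 = 10  — 10 repeats.
That took 6 steps.

6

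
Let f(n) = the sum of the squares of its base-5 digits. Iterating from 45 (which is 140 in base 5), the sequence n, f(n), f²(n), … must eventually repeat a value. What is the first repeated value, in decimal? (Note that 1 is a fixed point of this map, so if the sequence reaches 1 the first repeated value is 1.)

13

45 = (1,4,0)_5 → 17
17 = (3,2)_5 → 13
13 = (2,3)_5 → 13  — 13 already appeared earlier.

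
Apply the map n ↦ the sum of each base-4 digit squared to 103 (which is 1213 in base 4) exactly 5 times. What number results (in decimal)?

103 = (1,2,1,3)_4 → 15
15 = (3,3)_4 → 18
18 = (1,0,2)_4 → 5
5 = (1,1)_4 → 2
2 = (2)_4 → 4

4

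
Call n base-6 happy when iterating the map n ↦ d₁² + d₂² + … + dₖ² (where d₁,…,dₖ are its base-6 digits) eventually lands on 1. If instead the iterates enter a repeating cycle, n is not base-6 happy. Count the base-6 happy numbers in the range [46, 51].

46: 46 → 18 → 9 → 10 → 17 → 29 → 41 → 26 → 20 → 13 → 5 → 25 → 17  — not base-6 happy
47: 47 → 27 → 25 → 17 → 29 → 41 → 26 → 20 → 13 → 5 → 25  — not base-6 happy
48: 48 → 5 → 25 → 17 → 29 → 41 → 26 → 20 → 13 → 5  — not base-6 happy
49: 49 → 6 → 1  — base-6 happy
50: 50 → 9 → 10 → 17 → 29 → 41 → 26 → 20 → 13 → 5 → 25 → 17  — not base-6 happy
51: 51 → 14 → 8 → 5 → 25 → 17 → 29 → 41 → 26 → 20 → 13 → 5  — not base-6 happy
base-6 happy: 49

1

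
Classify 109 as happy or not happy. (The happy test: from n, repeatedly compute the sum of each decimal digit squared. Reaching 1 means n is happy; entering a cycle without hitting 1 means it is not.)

109 → 1² + 0² + 9² = 82
82 → 8² + 2² = 68
68 → 6² + 8² = 100
100 → 1² + 0² + 0² = 1  — reached 1.

happy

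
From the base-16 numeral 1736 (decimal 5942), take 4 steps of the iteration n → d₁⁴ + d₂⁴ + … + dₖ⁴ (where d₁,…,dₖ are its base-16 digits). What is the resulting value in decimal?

5942 = (1,7,3,6)_16 → 3779
3779 = (14,12,3)_16 → 59233
59233 = (14,7,6,1)_16 → 42114
42114 = (10,4,8,2)_16 → 14368

14368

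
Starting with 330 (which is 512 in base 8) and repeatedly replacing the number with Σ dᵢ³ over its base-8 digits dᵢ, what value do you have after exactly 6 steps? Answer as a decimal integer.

469

330 = (5,1,2)_8 → 5³ + 1³ + 2³ = 134
134 = (2,0,6)_8 → 2³ + 0³ + 6³ = 224
224 = (3,4,0)_8 → 3³ + 4³ + 0³ = 91
91 = (1,3,3)_8 → 1³ + 3³ + 3³ = 55
55 = (6,7)_8 → 6³ + 7³ = 559
559 = (1,0,5,7)_8 → 1³ + 0³ + 5³ + 7³ = 469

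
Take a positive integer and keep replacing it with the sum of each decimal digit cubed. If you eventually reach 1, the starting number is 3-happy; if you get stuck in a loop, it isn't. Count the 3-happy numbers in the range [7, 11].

7: 7 → 343 → 118 → 514 → 190 → 730 → 370 → 370  — not 3-happy
8: 8 → 512 → 134 → 92 → 737 → 713 → 371 → 371  — not 3-happy
9: 9 → 729 → 1080 → 513 → 153 → 153  — not 3-happy
10: 10 → 1  — 3-happy
11: 11 → 2 → 8 → 512 → 134 → 92 → 737 → 713 → 371 → 371  — not 3-happy
3-happy: 10

1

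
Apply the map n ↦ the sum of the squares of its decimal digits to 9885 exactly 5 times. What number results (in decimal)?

145

9885 → 9² + 8² + 8² + 5² = 234
234 → 2² + 3² + 4² = 29
29 → 2² + 9² = 85
85 → 8² + 5² = 89
89 → 8² + 9² = 145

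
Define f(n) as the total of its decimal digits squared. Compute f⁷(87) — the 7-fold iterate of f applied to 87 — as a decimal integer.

87 → 113
113 → 11
11 → 2
2 → 4
4 → 16
16 → 37
37 → 58

58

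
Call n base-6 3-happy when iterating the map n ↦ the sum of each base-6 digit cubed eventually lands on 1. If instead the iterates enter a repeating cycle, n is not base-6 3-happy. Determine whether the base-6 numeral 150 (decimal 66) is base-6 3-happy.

not base-6 3-happy

66 = (1,5,0)_6 → 1³ + 5³ + 0³ = 1 + 125 + 0 = 126
126 = (3,3,0)_6 → 3³ + 3³ + 0³ = 27 + 27 + 0 = 54
54 = (1,3,0)_6 → 1³ + 3³ + 0³ = 1 + 27 + 0 = 28
28 = (4,4)_6 → 4³ + 4³ = 64 + 64 = 128
128 = (3,3,2)_6 → 3³ + 3³ + 2³ = 27 + 27 + 8 = 62
62 = (1,4,2)_6 → 1³ + 4³ + 2³ = 1 + 64 + 8 = 73
73 = (2,0,1)_6 → 2³ + 0³ + 1³ = 8 + 0 + 1 = 9
9 = (1,3)_6 → 1³ + 3³ = 1 + 27 = 28  — 28 already seen; the sequence cycles without reaching 1.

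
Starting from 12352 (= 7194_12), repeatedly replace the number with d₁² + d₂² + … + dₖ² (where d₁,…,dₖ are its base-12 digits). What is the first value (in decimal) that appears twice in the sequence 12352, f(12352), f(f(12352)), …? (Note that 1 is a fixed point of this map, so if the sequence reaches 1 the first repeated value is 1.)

100

12352 = (7,1,9,4)_12 → 7² + 1² + 9² + 4² = 147
147 = (1,0,3)_12 → 1² + 0² + 3² = 10
10 = (10)_12 → 10² = 100
100 = (8,4)_12 → 8² + 4² = 80
80 = (6,8)_12 → 6² + 8² = 100  — 100 already appeared earlier.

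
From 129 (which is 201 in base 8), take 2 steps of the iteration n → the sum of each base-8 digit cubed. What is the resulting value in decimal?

129 = (2,0,1)_8 → 9
9 = (1,1)_8 → 2

2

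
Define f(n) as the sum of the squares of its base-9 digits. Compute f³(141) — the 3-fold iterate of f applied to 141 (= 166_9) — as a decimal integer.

141 = (1,6,6)_9 → 1² + 6² + 6² = 73
73 = (8,1)_9 → 8² + 1² = 65
65 = (7,2)_9 → 7² + 2² = 53

53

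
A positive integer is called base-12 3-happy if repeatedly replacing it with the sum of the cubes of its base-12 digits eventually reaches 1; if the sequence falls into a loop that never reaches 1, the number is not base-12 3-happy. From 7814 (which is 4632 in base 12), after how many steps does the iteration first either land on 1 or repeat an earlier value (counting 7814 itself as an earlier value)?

12

7814 = (4,6,3,2)_12 → 4³ + 6³ + 3³ + 2³ = 64 + 216 + 27 + 8 = 315
315 = (2,2,3)_12 → 2³ + 2³ + 3³ = 8 + 8 + 27 = 43
43 = (3,7)_12 → 3³ + 7³ = 27 + 343 = 370
370 = (2,6,10)_12 → 2³ + 6³ + 10³ = 8 + 216 + 1000 = 1224
1224 = (8,6,0)_12 → 8³ + 6³ + 0³ = 512 + 216 + 0 = 728
728 = (5,0,8)_12 → 5³ + 0³ + 8³ = 125 + 0 + 512 = 637
637 = (4,5,1)_12 → 4³ + 5³ + 1³ = 64 + 125 + 1 = 190
190 = (1,3,10)_12 → 1³ + 3³ + 10³ = 1 + 27 + 1000 = 1028
1028 = (7,1,8)_12 → 7³ + 1³ + 8³ = 343 + 1 + 512 = 856
856 = (5,11,4)_12 → 5³ + 11³ + 4³ = 125 + 1331 + 64 = 1520
1520 = (10,6,8)_12 → 10³ + 6³ + 8³ = 1000 + 216 + 512 = 1728
1728 = (1,0,0,0)_12 → 1³ + 0³ + 0³ + 0³ = 1 + 0 + 0 + 0 = 1  — reached 1.
That took 12 steps.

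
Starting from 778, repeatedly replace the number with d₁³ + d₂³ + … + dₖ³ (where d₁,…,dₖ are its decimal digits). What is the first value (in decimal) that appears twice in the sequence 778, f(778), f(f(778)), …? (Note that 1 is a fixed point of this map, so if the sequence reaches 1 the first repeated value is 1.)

1

778 → 7³ + 7³ + 8³ = 343 + 343 + 512 = 1198
1198 → 1³ + 1³ + 9³ + 8³ = 1 + 1 + 729 + 512 = 1243
1243 → 1³ + 2³ + 4³ + 3³ = 1 + 8 + 64 + 27 = 100
100 → 1³ + 0³ + 0³ = 1 + 0 + 0 = 1  — reached the fixed point 1.
1 → 1, so 1 is the first repeated value.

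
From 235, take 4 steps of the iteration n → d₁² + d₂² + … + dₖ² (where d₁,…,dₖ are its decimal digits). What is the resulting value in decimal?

89

235 → 2² + 3² + 5² = 4 + 9 + 25 = 38
38 → 3² + 8² = 9 + 64 = 73
73 → 7² + 3² = 49 + 9 = 58
58 → 5² + 8² = 25 + 64 = 89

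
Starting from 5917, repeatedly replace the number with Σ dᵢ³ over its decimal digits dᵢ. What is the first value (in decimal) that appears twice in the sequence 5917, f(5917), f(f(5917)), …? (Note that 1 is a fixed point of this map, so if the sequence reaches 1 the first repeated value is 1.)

1

5917 → 5³ + 9³ + 1³ + 7³ = 1198
1198 → 1³ + 1³ + 9³ + 8³ = 1243
1243 → 1³ + 2³ + 4³ + 3³ = 100
100 → 1³ + 0³ + 0³ = 1  — reached the fixed point 1.
1 → 1, so 1 is the first repeated value.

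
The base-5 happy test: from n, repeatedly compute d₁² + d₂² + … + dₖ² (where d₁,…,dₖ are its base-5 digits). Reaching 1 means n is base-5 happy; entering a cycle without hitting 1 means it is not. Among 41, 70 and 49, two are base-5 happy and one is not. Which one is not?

70

41: 41 → 11 → 5 → 1  — reaches 1 (base-5 happy)
70: 70 → 20 → 16 → 10 → 4 → 16  — repeats 16 (not base-5 happy)
49: 49 → 33 → 11 → 5 → 1  — reaches 1 (base-5 happy)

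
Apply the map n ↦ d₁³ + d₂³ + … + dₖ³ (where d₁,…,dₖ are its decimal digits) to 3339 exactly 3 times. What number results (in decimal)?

3339 → 3³ + 3³ + 3³ + 9³ = 27 + 27 + 27 + 729 = 810
810 → 8³ + 1³ + 0³ = 512 + 1 + 0 = 513
513 → 5³ + 1³ + 3³ = 125 + 1 + 27 = 153

153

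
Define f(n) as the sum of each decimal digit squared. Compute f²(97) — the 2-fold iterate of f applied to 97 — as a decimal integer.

10

97 → 130
130 → 10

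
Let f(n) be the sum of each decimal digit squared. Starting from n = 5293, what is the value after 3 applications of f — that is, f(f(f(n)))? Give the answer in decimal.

73

5293 → 119
119 → 83
83 → 73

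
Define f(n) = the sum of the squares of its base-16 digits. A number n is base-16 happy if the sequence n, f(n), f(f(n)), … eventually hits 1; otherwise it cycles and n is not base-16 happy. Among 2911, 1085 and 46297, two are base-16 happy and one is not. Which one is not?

1085

2911: 2911 → 371 → 59 → 130 → 68 → 32 → 4 → 16 → 1  — reaches 1 (base-16 happy)
1085: 1085 → 194 → 148 → 97 → 37 → 29 → 170 → 200 → 208 → 169 → 181 → 146 → 85 → 50 → 13 → 169  — repeats 169 (not base-16 happy)
46297: 46297 → 387 → 74 → 116 → 65 → 17 → 2 → 4 → 16 → 1  — reaches 1 (base-16 happy)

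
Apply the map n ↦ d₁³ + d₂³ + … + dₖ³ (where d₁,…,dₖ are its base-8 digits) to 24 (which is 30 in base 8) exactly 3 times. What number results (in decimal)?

432

24 = (3,0)_8 → 27
27 = (3,3)_8 → 54
54 = (6,6)_8 → 432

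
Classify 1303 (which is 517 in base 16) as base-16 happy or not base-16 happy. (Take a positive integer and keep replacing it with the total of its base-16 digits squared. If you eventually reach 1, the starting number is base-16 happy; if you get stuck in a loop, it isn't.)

1303 = (5,1,7)_16 → 5² + 1² + 7² = 25 + 1 + 49 = 75
75 = (4,11)_16 → 4² + 11² = 16 + 121 = 137
137 = (8,9)_16 → 8² + 9² = 64 + 81 = 145
145 = (9,1)_16 → 9² + 1² = 81 + 1 = 82
82 = (5,2)_16 → 5² + 2² = 25 + 4 = 29
29 = (1,13)_16 → 1² + 13² = 1 + 169 = 170
170 = (10,10)_16 → 10² + 10² = 100 + 100 = 200
200 = (12,8)_16 → 12² + 8² = 144 + 64 = 208
208 = (13,0)_16 → 13² + 0² = 169 + 0 = 169
169 = (10,9)_16 → 10² + 9² = 100 + 81 = 181
181 = (11,5)_16 → 11² + 5² = 121 + 25 = 146
146 = (9,2)_16 → 9² + 2² = 81 + 4 = 85
85 = (5,5)_16 → 5² + 5² = 25 + 25 = 50
50 = (3,2)_16 → 3² + 2² = 9 + 4 = 13
13 = (13)_16 → 13² = 169  — 169 already seen; the sequence cycles without reaching 1.

not base-16 happy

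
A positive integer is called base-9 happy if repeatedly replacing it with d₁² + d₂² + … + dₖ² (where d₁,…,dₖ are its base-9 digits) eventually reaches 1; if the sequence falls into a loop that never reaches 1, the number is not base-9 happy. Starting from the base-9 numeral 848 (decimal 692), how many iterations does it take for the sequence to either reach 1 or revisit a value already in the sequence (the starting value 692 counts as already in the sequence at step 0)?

692 = (8,4,8)_9 → 8² + 4² + 8² = 144
144 = (1,7,0)_9 → 1² + 7² + 0² = 50
50 = (5,5)_9 → 5² + 5² = 50  — 50 repeats.
That took 3 steps.

3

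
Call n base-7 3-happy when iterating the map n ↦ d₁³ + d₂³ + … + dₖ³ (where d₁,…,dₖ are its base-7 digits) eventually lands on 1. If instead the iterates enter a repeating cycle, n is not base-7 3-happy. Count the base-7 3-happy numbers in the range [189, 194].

189: 189 → 243 → 405 → 219 → 99 → 9 → 9  — not base-7 3-happy
190: 190 → 244 → 496 → 244  — not base-7 3-happy
191: 191 → 251 → 341 → 557 → 137 → 197 → 65 → 17 → 35 → 125 → 251  — not base-7 3-happy
192: 192 → 270 → 216 → 288 → 342 → 648 → 282 → 258 → 342  — not base-7 3-happy
193: 193 → 307 → 433 → 343 → 1  — base-7 3-happy
194: 194 → 368 → 92 → 218 → 92  — not base-7 3-happy
base-7 3-happy: 193

1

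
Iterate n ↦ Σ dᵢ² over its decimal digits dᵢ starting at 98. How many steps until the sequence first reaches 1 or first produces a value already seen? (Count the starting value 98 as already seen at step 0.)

9

98 → 9² + 8² = 145
145 → 1² + 4² + 5² = 42
42 → 4² + 2² = 20
20 → 2² + 0² = 4
4 → 4² = 16
16 → 1² + 6² = 37
37 → 3² + 7² = 58
58 → 5² + 8² = 89
89 → 8² + 9² = 145  — 145 repeats.
That took 9 steps.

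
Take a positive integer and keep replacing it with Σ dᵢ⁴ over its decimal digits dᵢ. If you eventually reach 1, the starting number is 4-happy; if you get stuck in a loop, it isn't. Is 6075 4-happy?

6075 → 6⁴ + 0⁴ + 7⁴ + 5⁴ = 1296 + 0 + 2401 + 625 = 4322
4322 → 4⁴ + 3⁴ + 2⁴ + 2⁴ = 256 + 81 + 16 + 16 = 369
369 → 3⁴ + 6⁴ + 9⁴ = 81 + 1296 + 6561 = 7938
7938 → 7⁴ + 9⁴ + 3⁴ + 8⁴ = 2401 + 6561 + 81 + 4096 = 13139
13139 → 1⁴ + 3⁴ + 1⁴ + 3⁴ + 9⁴ = 1 + 81 + 1 + 81 + 6561 = 6725
6725 → 6⁴ + 7⁴ + 2⁴ + 5⁴ = 1296 + 2401 + 16 + 625 = 4338
4338 → 4⁴ + 3⁴ + 3⁴ + 8⁴ = 256 + 81 + 81 + 4096 = 4514
4514 → 4⁴ + 5⁴ + 1⁴ + 4⁴ = 256 + 625 + 1 + 256 = 1138
1138 → 1⁴ + 1⁴ + 3⁴ + 8⁴ = 1 + 1 + 81 + 4096 = 4179
4179 → 4⁴ + 1⁴ + 7⁴ + 9⁴ = 256 + 1 + 2401 + 6561 = 9219
9219 → 9⁴ + 2⁴ + 1⁴ + 9⁴ = 6561 + 16 + 1 + 6561 = 13139  — 13139 already seen; the sequence cycles without reaching 1.

not 4-happy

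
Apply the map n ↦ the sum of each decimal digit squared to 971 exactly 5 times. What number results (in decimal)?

16

971 → 9² + 7² + 1² = 81 + 49 + 1 = 131
131 → 1² + 3² + 1² = 1 + 9 + 1 = 11
11 → 1² + 1² = 1 + 1 = 2
2 → 2² = 4
4 → 4² = 16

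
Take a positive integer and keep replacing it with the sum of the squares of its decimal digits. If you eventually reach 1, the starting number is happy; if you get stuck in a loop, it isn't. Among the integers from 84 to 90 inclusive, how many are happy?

84: 84 → 80 → 64 → 52 → 29 → 85 → 89 → 145 → 42 → 20 → 4 → 16 → 37 → 58 → 89  — not happy
85: 85 → 89 → 145 → 42 → 20 → 4 → 16 → 37 → 58 → 89  — not happy
86: 86 → 100 → 1  — happy
87: 87 → 113 → 11 → 2 → 4 → 16 → 37 → 58 → 89 → 145 → 42 → 20 → 4  — not happy
88: 88 → 128 → 69 → 117 → 51 → 26 → 40 → 16 → 37 → 58 → 89 → 145 → 42 → 20 → 4 → 16  — not happy
89: 89 → 145 → 42 → 20 → 4 → 16 → 37 → 58 → 89  — not happy
90: 90 → 81 → 65 → 61 → 37 → 58 → 89 → 145 → 42 → 20 → 4 → 16 → 37  — not happy
happy: 86

1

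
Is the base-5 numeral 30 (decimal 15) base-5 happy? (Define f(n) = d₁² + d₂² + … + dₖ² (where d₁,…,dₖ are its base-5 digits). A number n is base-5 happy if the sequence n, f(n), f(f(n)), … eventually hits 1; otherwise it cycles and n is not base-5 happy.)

not base-5 happy

15 = (3,0)_5 → 3² + 0² = 9 + 0 = 9
9 = (1,4)_5 → 1² + 4² = 1 + 16 = 17
17 = (3,2)_5 → 3² + 2² = 9 + 4 = 13
13 = (2,3)_5 → 2² + 3² = 4 + 9 = 13  — 13 already seen; the sequence cycles without reaching 1.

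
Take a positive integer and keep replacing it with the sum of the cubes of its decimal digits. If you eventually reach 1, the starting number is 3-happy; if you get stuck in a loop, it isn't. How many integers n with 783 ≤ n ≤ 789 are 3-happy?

1

783: 783 → 882 → 1032 → 36 → 243 → 99 → 1458 → 702 → 351 → 153 → 153  — not 3-happy
784: 784 → 919 → 1459 → 919  — not 3-happy
785: 785 → 980 → 1241 → 74 → 407 → 407  — not 3-happy
786: 786 → 1071 → 345 → 216 → 225 → 141 → 66 → 432 → 99 → 1458 → 702 → 351 → 153 → 153  — not 3-happy
787: 787 → 1198 → 1243 → 100 → 1  — 3-happy
788: 788 → 1367 → 587 → 980 → 1241 → 74 → 407 → 407  — not 3-happy
789: 789 → 1584 → 702 → 351 → 153 → 153  — not 3-happy
3-happy: 787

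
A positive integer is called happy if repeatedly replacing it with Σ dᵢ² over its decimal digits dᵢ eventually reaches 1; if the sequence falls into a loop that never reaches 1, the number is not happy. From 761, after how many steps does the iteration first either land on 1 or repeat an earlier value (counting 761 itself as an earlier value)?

3

761 → 7² + 6² + 1² = 49 + 36 + 1 = 86
86 → 8² + 6² = 64 + 36 = 100
100 → 1² + 0² + 0² = 1 + 0 + 0 = 1  — reached 1.
That took 3 steps.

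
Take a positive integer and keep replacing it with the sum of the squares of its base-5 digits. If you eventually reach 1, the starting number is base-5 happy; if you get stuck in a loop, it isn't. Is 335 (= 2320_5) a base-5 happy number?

335 = (2,3,2,0)_5 → 2² + 3² + 2² + 0² = 17
17 = (3,2)_5 → 3² + 2² = 13
13 = (2,3)_5 → 2² + 3² = 13  — 13 already seen; the sequence cycles without reaching 1.

not base-5 happy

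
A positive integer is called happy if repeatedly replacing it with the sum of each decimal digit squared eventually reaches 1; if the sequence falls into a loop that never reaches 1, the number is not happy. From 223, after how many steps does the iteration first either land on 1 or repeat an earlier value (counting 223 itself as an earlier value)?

223 → 2² + 2² + 3² = 4 + 4 + 9 = 17
17 → 1² + 7² = 1 + 49 = 50
50 → 5² + 0² = 25 + 0 = 25
25 → 2² + 5² = 4 + 25 = 29
29 → 2² + 9² = 4 + 81 = 85
85 → 8² + 5² = 64 + 25 = 89
89 → 8² + 9² = 64 + 81 = 145
145 → 1² + 4² + 5² = 1 + 16 + 25 = 42
42 → 4² + 2² = 16 + 4 = 20
20 → 2² + 0² = 4 + 0 = 4
4 → 4² = 16
16 → 1² + 6² = 1 + 36 = 37
37 → 3² + 7² = 9 + 49 = 58
58 → 5² + 8² = 25 + 64 = 89  — 89 repeats.
That took 14 steps.

14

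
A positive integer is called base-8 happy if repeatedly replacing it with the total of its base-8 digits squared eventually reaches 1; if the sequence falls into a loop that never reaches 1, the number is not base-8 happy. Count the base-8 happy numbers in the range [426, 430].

426: 426 → 65 → 2 → 4 → 16 → 4  (repeats 4)
427: 427 → 70 → 37 → 41 → 26 → 13 → 26  (repeats 26)
428: 428 → 77 → 27 → 18 → 8 → 1  (reaches 1)
429: 429 → 86 → 41 → 26 → 13 → 26  (repeats 26)
430: 430 → 97 → 18 → 8 → 1  (reaches 1)
base-8 happy: 428, 430

2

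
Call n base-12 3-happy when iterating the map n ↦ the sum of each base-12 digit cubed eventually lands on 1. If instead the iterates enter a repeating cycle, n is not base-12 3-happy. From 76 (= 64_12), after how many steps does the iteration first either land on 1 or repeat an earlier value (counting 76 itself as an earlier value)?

76 = (6,4)_12 → 6³ + 4³ = 216 + 64 = 280
280 = (1,11,4)_12 → 1³ + 11³ + 4³ = 1 + 1331 + 64 = 1396
1396 = (9,8,4)_12 → 9³ + 8³ + 4³ = 729 + 512 + 64 = 1305
1305 = (9,0,9)_12 → 9³ + 0³ + 9³ = 729 + 0 + 729 = 1458
1458 = (10,1,6)_12 → 10³ + 1³ + 6³ = 1000 + 1 + 216 = 1217
1217 = (8,5,5)_12 → 8³ + 5³ + 5³ = 512 + 125 + 125 = 762
762 = (5,3,6)_12 → 5³ + 3³ + 6³ = 125 + 27 + 216 = 368
368 = (2,6,8)_12 → 2³ + 6³ + 8³ = 8 + 216 + 512 = 736
736 = (5,1,4)_12 → 5³ + 1³ + 4³ = 125 + 1 + 64 = 190
190 = (1,3,10)_12 → 1³ + 3³ + 10³ = 1 + 27 + 1000 = 1028
1028 = (7,1,8)_12 → 7³ + 1³ + 8³ = 343 + 1 + 512 = 856
856 = (5,11,4)_12 → 5³ + 11³ + 4³ = 125 + 1331 + 64 = 1520
1520 = (10,6,8)_12 → 10³ + 6³ + 8³ = 1000 + 216 + 512 = 1728
1728 = (1,0,0,0)_12 → 1³ + 0³ + 0³ + 0³ = 1 + 0 + 0 + 0 = 1  — reached 1.
That took 14 steps.

14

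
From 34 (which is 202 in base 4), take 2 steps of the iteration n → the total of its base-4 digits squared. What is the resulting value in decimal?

4

34 = (2,0,2)_4 → 2² + 0² + 2² = 8
8 = (2,0)_4 → 2² + 0² = 4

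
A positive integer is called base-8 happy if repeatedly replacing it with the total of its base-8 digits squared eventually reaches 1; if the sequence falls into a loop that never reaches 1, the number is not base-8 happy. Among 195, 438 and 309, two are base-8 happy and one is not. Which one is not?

438

195: 195 → 18 → 8 → 1  — reaches 1 (base-8 happy)
438: 438 → 108 → 42 → 29 → 34 → 20 → 20  — repeats 20 (not base-8 happy)
309: 309 → 77 → 27 → 18 → 8 → 1  — reaches 1 (base-8 happy)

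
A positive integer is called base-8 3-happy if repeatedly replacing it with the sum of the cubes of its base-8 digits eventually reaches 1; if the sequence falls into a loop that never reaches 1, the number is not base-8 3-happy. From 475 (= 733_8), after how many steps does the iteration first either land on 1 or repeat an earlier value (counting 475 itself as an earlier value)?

15

475 = (7,3,3)_8 → 7³ + 3³ + 3³ = 343 + 27 + 27 = 397
397 = (6,1,5)_8 → 6³ + 1³ + 5³ = 216 + 1 + 125 = 342
342 = (5,2,6)_8 → 5³ + 2³ + 6³ = 125 + 8 + 216 = 349
349 = (5,3,5)_8 → 5³ + 3³ + 5³ = 125 + 27 + 125 = 277
277 = (4,2,5)_8 → 4³ + 2³ + 5³ = 64 + 8 + 125 = 197
197 = (3,0,5)_8 → 3³ + 0³ + 5³ = 27 + 0 + 125 = 152
152 = (2,3,0)_8 → 2³ + 3³ + 0³ = 8 + 27 + 0 = 35
35 = (4,3)_8 → 4³ + 3³ = 64 + 27 = 91
91 = (1,3,3)_8 → 1³ + 3³ + 3³ = 1 + 27 + 27 = 55
55 = (6,7)_8 → 6³ + 7³ = 216 + 343 = 559
559 = (1,0,5,7)_8 → 1³ + 0³ + 5³ + 7³ = 1 + 0 + 125 + 343 = 469
469 = (7,2,5)_8 → 7³ + 2³ + 5³ = 343 + 8 + 125 = 476
476 = (7,3,4)_8 → 7³ + 3³ + 4³ = 343 + 27 + 64 = 434
434 = (6,6,2)_8 → 6³ + 6³ + 2³ = 216 + 216 + 8 = 440
440 = (6,7,0)_8 → 6³ + 7³ + 0³ = 216 + 343 + 0 = 559  — 559 repeats.
That took 15 steps.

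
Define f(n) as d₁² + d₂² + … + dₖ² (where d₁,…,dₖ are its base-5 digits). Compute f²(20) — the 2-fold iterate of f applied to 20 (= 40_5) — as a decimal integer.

10

20 = (4,0)_5 → 4² + 0² = 16
16 = (3,1)_5 → 3² + 1² = 10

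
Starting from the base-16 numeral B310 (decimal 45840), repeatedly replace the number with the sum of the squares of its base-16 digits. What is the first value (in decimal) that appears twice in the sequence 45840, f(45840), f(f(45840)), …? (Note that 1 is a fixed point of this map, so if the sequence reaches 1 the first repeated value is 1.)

169

45840 = (11,3,1,0)_16 → 131
131 = (8,3)_16 → 73
73 = (4,9)_16 → 97
97 = (6,1)_16 → 37
37 = (2,5)_16 → 29
29 = (1,13)_16 → 170
170 = (10,10)_16 → 200
200 = (12,8)_16 → 208
208 = (13,0)_16 → 169
169 = (10,9)_16 → 181
181 = (11,5)_16 → 146
146 = (9,2)_16 → 85
85 = (5,5)_16 → 50
50 = (3,2)_16 → 13
13 = (13)_16 → 169  — 169 already appeared earlier.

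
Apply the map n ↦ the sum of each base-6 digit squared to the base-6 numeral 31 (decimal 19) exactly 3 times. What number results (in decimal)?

29

19 = (3,1)_6 → 3² + 1² = 9 + 1 = 10
10 = (1,4)_6 → 1² + 4² = 1 + 16 = 17
17 = (2,5)_6 → 2² + 5² = 4 + 25 = 29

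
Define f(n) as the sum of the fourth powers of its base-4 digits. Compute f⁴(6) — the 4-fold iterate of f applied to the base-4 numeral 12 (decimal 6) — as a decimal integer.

1

6 = (1,2)_4 → 17
17 = (1,0,1)_4 → 2
2 = (2)_4 → 16
16 = (1,0,0)_4 → 1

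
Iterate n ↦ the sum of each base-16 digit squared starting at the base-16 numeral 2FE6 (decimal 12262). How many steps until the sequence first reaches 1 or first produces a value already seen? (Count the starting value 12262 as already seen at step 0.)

10

12262 = (2,15,14,6)_16 → 461
461 = (1,12,13)_16 → 314
314 = (1,3,10)_16 → 110
110 = (6,14)_16 → 232
232 = (14,8)_16 → 260
260 = (1,0,4)_16 → 17
17 = (1,1)_16 → 2
2 = (2)_16 → 4
4 = (4)_16 → 16
16 = (1,0)_16 → 1  — reached 1.
That took 10 steps.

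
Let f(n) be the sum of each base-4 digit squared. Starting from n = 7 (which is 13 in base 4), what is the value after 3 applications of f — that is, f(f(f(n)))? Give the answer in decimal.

7 = (1,3)_4 → 1² + 3² = 1 + 9 = 10
10 = (2,2)_4 → 2² + 2² = 4 + 4 = 8
8 = (2,0)_4 → 2² + 0² = 4 + 0 = 4

4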